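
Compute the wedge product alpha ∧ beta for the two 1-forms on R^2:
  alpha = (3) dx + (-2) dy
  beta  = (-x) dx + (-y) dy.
alpha ∧ beta = (-2*x - 3*y) dx ∧ dy

Distribute the wedge, using dx_i ∧ dx_j = -dx_j ∧ dx_i and dx_i ∧ dx_i = 0. For each pair (i, j) with i < j, the coefficient of dx_i ∧ dx_j in alpha ∧ beta is (alpha_i * beta_j - alpha_j * beta_i). Collecting: alpha ∧ beta = (-2*x - 3*y) dx ∧ dy.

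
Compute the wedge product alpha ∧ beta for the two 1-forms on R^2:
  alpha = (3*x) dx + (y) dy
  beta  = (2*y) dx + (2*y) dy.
alpha ∧ beta = (2*y*(3*x - y)) dx ∧ dy

Distribute the wedge, using dx_i ∧ dx_j = -dx_j ∧ dx_i and dx_i ∧ dx_i = 0. For each pair (i, j) with i < j, the coefficient of dx_i ∧ dx_j in alpha ∧ beta is (alpha_i * beta_j - alpha_j * beta_i). Collecting: alpha ∧ beta = (2*y*(3*x - y)) dx ∧ dy.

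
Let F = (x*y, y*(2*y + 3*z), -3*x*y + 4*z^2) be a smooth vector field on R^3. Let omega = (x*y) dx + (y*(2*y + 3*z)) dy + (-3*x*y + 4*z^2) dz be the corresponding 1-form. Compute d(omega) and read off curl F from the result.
d(omega) = (-3*x - 3*y) dy ∧ dz + (3*y) dz ∧ dx + (-x) dx ∧ dy; curl F = (-3*x - 3*y, 3*y, -x)

d omega = sum_{i<j} (∂f_j/∂x_i - ∂f_i/∂x_j) dx_i ∧ dx_j. Under the identification (dy ∧ dz, dz ∧ dx, dx ∧ dy) ↔ (e_x, e_y, e_z), the coefficients are exactly the components of curl F. Compute:
  ∂R/∂y - ∂Q/∂z = (-3*x) - (3*y) = -3*x - 3*y
  ∂P/∂z - ∂R/∂x = (0) - (-3*y) = 3*y
  ∂Q/∂x - ∂P/∂y = (0) - (x) = -x.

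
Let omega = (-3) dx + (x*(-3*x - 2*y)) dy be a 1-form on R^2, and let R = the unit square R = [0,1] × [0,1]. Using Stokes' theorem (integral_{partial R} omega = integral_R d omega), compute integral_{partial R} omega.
integral_(partial R) omega = -4

Stokes: integral_partial_R omega = integral_R d omega with d omega = (∂Q/∂x - ∂P/∂y) dx ∧ dy.
  ∂Q/∂x = -6*x - 2*y
  ∂P/∂y = 0
  integrand = ∂Q/∂x - ∂P/∂y = -6*x - 2*y.
Integrating over R: integral_0^1 integral_0^1 (-6*x - 2*y) dx dy = -4.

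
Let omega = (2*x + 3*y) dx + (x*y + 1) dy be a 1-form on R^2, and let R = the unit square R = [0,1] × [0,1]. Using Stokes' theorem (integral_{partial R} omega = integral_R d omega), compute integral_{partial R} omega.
integral_(partial R) omega = -5/2

Stokes: integral_partial_R omega = integral_R d omega with d omega = (∂Q/∂x - ∂P/∂y) dx ∧ dy.
  ∂Q/∂x = y
  ∂P/∂y = 3
  integrand = ∂Q/∂x - ∂P/∂y = y - 3.
Integrating over R: integral_0^1 integral_0^1 (y - 3) dx dy = -5/2.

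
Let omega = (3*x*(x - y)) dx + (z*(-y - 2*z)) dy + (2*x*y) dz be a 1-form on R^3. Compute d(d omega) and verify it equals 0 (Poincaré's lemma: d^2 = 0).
d(d omega) = 0

Step 1: d omega = sum_{i<j} (∂f_j/∂x_i - ∂f_i/∂x_j) dx_i ∧ dx_j:
  coeff of dx ∧ dy: 3*x
  coeff of dx ∧ dz: 2*y
  coeff of dy ∧ dz: 2*x + y + 4*z
Step 2: Apply d again to each 2-form coefficient. The only possible 3-form in R^3 is dx ∧ dy ∧ dz, with coefficient
  ∂(coeff of dy∧dz)/∂x - ∂(coeff of dx∧dz)/∂y + ∂(coeff of dx∧dy)/∂z
  = ∂/∂x (2*x + y + 4*z) - ∂/∂y (2*y) + ∂/∂z (3*x).
Each of these terms simplifies to sums of mixed partials that cancel in pairs. The result is 0 (by equality of mixed partials for smooth functions — Schwarz / Clairaut).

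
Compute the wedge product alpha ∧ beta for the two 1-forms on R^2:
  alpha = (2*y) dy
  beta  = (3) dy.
alpha ∧ beta = 0

Distribute the wedge, using dx_i ∧ dx_j = -dx_j ∧ dx_i and dx_i ∧ dx_i = 0. For each pair (i, j) with i < j, the coefficient of dx_i ∧ dx_j in alpha ∧ beta is (alpha_i * beta_j - alpha_j * beta_i). Collecting: alpha ∧ beta = 0.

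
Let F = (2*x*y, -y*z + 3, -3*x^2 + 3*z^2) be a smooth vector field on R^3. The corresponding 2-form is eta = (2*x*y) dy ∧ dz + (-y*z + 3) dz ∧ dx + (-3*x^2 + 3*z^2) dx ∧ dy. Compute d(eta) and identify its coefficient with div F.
d(eta) = (2*y + 5*z) dx ∧ dy ∧ dz; div F = 2*y + 5*z

For a 2-form in R^3 of the form above, applying d gives a 3-form with coefficient ∂P/∂x + ∂Q/∂y + ∂R/∂z:
  ∂P/∂x = 2*y
  ∂Q/∂y = -z
  ∂R/∂z = 6*z
Sum = 2*y + 5*z, which is exactly div F.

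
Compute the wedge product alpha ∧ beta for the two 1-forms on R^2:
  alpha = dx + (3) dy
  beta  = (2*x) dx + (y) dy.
alpha ∧ beta = (-6*x + y) dx ∧ dy

Distribute the wedge, using dx_i ∧ dx_j = -dx_j ∧ dx_i and dx_i ∧ dx_i = 0. For each pair (i, j) with i < j, the coefficient of dx_i ∧ dx_j in alpha ∧ beta is (alpha_i * beta_j - alpha_j * beta_i). Collecting: alpha ∧ beta = (-6*x + y) dx ∧ dy.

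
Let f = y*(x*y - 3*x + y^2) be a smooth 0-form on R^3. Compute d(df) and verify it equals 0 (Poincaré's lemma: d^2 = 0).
d(df) = 0

Step 1: df = sum_i (∂f/∂x_i) dx_i = (y*(y - 3)) dx + (2*x*y - 3*x + 3*y^2) dy + (0) dz.
Step 2: Apply d again. Using the 1-form formula, the coefficient of dx ∧ dy in d(df) is ∂^2 f/∂x ∂y - ∂^2 f/∂y ∂x = (2*y - 3) - (2*y - 3) = 0 (equality of mixed partials for smooth f).
Similarly for dx ∧ dz and dy ∧ dz — all coefficients vanish. So d(df) = 0.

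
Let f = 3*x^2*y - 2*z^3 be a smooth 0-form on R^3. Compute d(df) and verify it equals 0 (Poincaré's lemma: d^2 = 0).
d(df) = 0

Step 1: df = sum_i (∂f/∂x_i) dx_i = (6*x*y) dx + (3*x^2) dy + (-6*z^2) dz.
Step 2: Apply d again. Using the 1-form formula, the coefficient of dx ∧ dy in d(df) is ∂^2 f/∂x ∂y - ∂^2 f/∂y ∂x = (6*x) - (6*x) = 0 (equality of mixed partials for smooth f).
Similarly for dx ∧ dz and dy ∧ dz — all coefficients vanish. So d(df) = 0.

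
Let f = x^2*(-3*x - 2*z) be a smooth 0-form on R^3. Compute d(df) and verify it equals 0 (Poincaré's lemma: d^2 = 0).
d(df) = 0

Step 1: df = sum_i (∂f/∂x_i) dx_i = (x*(-9*x - 4*z)) dx + (0) dy + (-2*x^2) dz.
Step 2: Apply d again. Using the 1-form formula, the coefficient of dx ∧ dy in d(df) is ∂^2 f/∂x ∂y - ∂^2 f/∂y ∂x = (0) - (0) = 0 (equality of mixed partials for smooth f).
Similarly for dx ∧ dz and dy ∧ dz — all coefficients vanish. So d(df) = 0.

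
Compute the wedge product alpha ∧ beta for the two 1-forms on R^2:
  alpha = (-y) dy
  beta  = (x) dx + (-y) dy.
alpha ∧ beta = (x*y) dx ∧ dy

Distribute the wedge, using dx_i ∧ dx_j = -dx_j ∧ dx_i and dx_i ∧ dx_i = 0. For each pair (i, j) with i < j, the coefficient of dx_i ∧ dx_j in alpha ∧ beta is (alpha_i * beta_j - alpha_j * beta_i). Collecting: alpha ∧ beta = (x*y) dx ∧ dy.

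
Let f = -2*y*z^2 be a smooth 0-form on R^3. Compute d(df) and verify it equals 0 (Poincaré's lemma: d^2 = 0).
d(df) = 0

Step 1: df = sum_i (∂f/∂x_i) dx_i = (0) dx + (-2*z^2) dy + (-4*y*z) dz.
Step 2: Apply d again. Using the 1-form formula, the coefficient of dx ∧ dy in d(df) is ∂^2 f/∂x ∂y - ∂^2 f/∂y ∂x = (0) - (0) = 0 (equality of mixed partials for smooth f).
Similarly for dx ∧ dz and dy ∧ dz — all coefficients vanish. So d(df) = 0.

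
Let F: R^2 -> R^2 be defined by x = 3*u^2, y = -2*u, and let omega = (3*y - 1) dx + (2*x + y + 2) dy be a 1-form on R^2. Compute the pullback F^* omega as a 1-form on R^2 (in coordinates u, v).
F^* omega = (-48*u^2 - 2*u - 4) du

Using F^*(f dg) = (f ∘ F) d(g ∘ F), substitute each coordinate x_i by F_i(u, v) in f_i, and replace dx_i by d F_i = (∂F_i/∂u) du + (∂F_i/∂v) dv.
  For the x component: f_1(F) = -6*u - 1; d F_1 = (6*u) du + (0) dv
  For the y component: f_2(F) = 6*u^2 - 2*u + 2; d F_2 = (-2) du + (0) dv
Combining and collecting du, dv coefficients:
  coeff of du: -48*u^2 - 2*u - 4
  coeff of dv: 0
F^* omega = (-48*u^2 - 2*u - 4) du.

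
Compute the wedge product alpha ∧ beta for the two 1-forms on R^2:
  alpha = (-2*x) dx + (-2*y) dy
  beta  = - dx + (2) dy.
alpha ∧ beta = (-4*x - 2*y) dx ∧ dy

Distribute the wedge, using dx_i ∧ dx_j = -dx_j ∧ dx_i and dx_i ∧ dx_i = 0. For each pair (i, j) with i < j, the coefficient of dx_i ∧ dx_j in alpha ∧ beta is (alpha_i * beta_j - alpha_j * beta_i). Collecting: alpha ∧ beta = (-4*x - 2*y) dx ∧ dy.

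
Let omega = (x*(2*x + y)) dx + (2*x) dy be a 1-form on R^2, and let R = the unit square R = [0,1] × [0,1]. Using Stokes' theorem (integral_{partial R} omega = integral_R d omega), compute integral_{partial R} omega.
integral_(partial R) omega = 3/2

Stokes: integral_partial_R omega = integral_R d omega with d omega = (∂Q/∂x - ∂P/∂y) dx ∧ dy.
  ∂Q/∂x = 2
  ∂P/∂y = x
  integrand = ∂Q/∂x - ∂P/∂y = 2 - x.
Integrating over R: integral_0^1 integral_0^1 (2 - x) dx dy = 3/2.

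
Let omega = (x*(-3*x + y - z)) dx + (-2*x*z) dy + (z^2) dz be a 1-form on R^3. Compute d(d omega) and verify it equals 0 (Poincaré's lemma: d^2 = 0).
d(d omega) = 0

Step 1: d omega = sum_{i<j} (∂f_j/∂x_i - ∂f_i/∂x_j) dx_i ∧ dx_j:
  coeff of dx ∧ dy: -x - 2*z
  coeff of dx ∧ dz: x
  coeff of dy ∧ dz: 2*x
Step 2: Apply d again to each 2-form coefficient. The only possible 3-form in R^3 is dx ∧ dy ∧ dz, with coefficient
  ∂(coeff of dy∧dz)/∂x - ∂(coeff of dx∧dz)/∂y + ∂(coeff of dx∧dy)/∂z
  = ∂/∂x (2*x) - ∂/∂y (x) + ∂/∂z (-x - 2*z).
Each of these terms simplifies to sums of mixed partials that cancel in pairs. The result is 0 (by equality of mixed partials for smooth functions — Schwarz / Clairaut).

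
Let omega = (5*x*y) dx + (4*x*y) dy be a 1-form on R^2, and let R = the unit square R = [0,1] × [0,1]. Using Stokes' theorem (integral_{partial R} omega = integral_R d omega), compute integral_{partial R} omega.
integral_(partial R) omega = -1/2

Stokes: integral_partial_R omega = integral_R d omega with d omega = (∂Q/∂x - ∂P/∂y) dx ∧ dy.
  ∂Q/∂x = 4*y
  ∂P/∂y = 5*x
  integrand = ∂Q/∂x - ∂P/∂y = -5*x + 4*y.
Integrating over R: integral_0^1 integral_0^1 (-5*x + 4*y) dx dy = -1/2.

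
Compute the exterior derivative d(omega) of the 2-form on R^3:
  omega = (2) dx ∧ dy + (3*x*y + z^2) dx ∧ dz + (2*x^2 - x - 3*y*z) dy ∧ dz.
d(omega) = (x - 1) dx ∧ dy ∧ dz

For a 2-form omega = sum_{i<j} g_{ij} dx_i ∧ dx_j, the exterior derivative is
  d(omega) = sum_{i<j} d(g_{ij}) ∧ dx_i ∧ dx_j = sum_{i<j, k} (∂g_{ij}/∂x_k) dx_k ∧ dx_i ∧ dx_j.
Expand each term, using dx_k ∧ dx_i ∧ dx_j = sgn(permutation) dx_{(a)} ∧ dx_{(b)} ∧ dx_{(c)} with (a < b < c) sorted:
  d(3*x*y + z^2) includes (∂/∂y)(3*x*y + z^2) dy = (3*x) dy, which multiplied by dx ∧ dz gives (-3*x) dx ∧ dy ∧ dz
  d(2*x^2 - x - 3*y*z) includes (∂/∂x)(2*x^2 - x - 3*y*z) dx = (4*x - 1) dx, which multiplied by dy ∧ dz gives (4*x - 1) dx ∧ dy ∧ dz
Collecting like 3-forms: d(omega) = (x - 1) dx ∧ dy ∧ dz.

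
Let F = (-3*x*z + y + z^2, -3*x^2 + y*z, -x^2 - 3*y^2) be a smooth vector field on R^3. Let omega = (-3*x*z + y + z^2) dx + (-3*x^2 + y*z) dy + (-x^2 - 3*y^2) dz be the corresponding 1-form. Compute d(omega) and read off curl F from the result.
d(omega) = (-7*y) dy ∧ dz + (-x + 2*z) dz ∧ dx + (-6*x - 1) dx ∧ dy; curl F = (-7*y, -x + 2*z, -6*x - 1)

d omega = sum_{i<j} (∂f_j/∂x_i - ∂f_i/∂x_j) dx_i ∧ dx_j. Under the identification (dy ∧ dz, dz ∧ dx, dx ∧ dy) ↔ (e_x, e_y, e_z), the coefficients are exactly the components of curl F. Compute:
  ∂R/∂y - ∂Q/∂z = (-6*y) - (y) = -7*y
  ∂P/∂z - ∂R/∂x = (-3*x + 2*z) - (-2*x) = -x + 2*z
  ∂Q/∂x - ∂P/∂y = (-6*x) - (1) = -6*x - 1.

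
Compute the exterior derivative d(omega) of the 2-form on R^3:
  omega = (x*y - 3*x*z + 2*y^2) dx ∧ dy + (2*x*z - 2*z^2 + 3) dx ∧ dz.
d(omega) = (-3*x) dx ∧ dy ∧ dz

For a 2-form omega = sum_{i<j} g_{ij} dx_i ∧ dx_j, the exterior derivative is
  d(omega) = sum_{i<j} d(g_{ij}) ∧ dx_i ∧ dx_j = sum_{i<j, k} (∂g_{ij}/∂x_k) dx_k ∧ dx_i ∧ dx_j.
Expand each term, using dx_k ∧ dx_i ∧ dx_j = sgn(permutation) dx_{(a)} ∧ dx_{(b)} ∧ dx_{(c)} with (a < b < c) sorted:
  d(x*y - 3*x*z + 2*y^2) includes (∂/∂z)(x*y - 3*x*z + 2*y^2) dz = (-3*x) dz, which multiplied by dx ∧ dy gives (-3*x) dx ∧ dy ∧ dz
Collecting like 3-forms: d(omega) = (-3*x) dx ∧ dy ∧ dz.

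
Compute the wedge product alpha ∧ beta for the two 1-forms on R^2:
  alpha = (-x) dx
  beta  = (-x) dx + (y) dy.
alpha ∧ beta = (-x*y) dx ∧ dy

Distribute the wedge, using dx_i ∧ dx_j = -dx_j ∧ dx_i and dx_i ∧ dx_i = 0. For each pair (i, j) with i < j, the coefficient of dx_i ∧ dx_j in alpha ∧ beta is (alpha_i * beta_j - alpha_j * beta_i). Collecting: alpha ∧ beta = (-x*y) dx ∧ dy.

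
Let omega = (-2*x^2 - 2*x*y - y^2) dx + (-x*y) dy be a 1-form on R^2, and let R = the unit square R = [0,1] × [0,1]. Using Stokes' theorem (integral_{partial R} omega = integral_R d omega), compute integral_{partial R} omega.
integral_(partial R) omega = 3/2

Stokes: integral_partial_R omega = integral_R d omega with d omega = (∂Q/∂x - ∂P/∂y) dx ∧ dy.
  ∂Q/∂x = -y
  ∂P/∂y = -2*x - 2*y
  integrand = ∂Q/∂x - ∂P/∂y = 2*x + y.
Integrating over R: integral_0^1 integral_0^1 (2*x + y) dx dy = 3/2.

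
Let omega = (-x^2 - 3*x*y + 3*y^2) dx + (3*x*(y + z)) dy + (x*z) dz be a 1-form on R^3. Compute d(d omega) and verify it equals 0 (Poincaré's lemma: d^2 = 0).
d(d omega) = 0

Step 1: d omega = sum_{i<j} (∂f_j/∂x_i - ∂f_i/∂x_j) dx_i ∧ dx_j:
  coeff of dx ∧ dy: 3*x - 3*y + 3*z
  coeff of dx ∧ dz: z
  coeff of dy ∧ dz: -3*x
Step 2: Apply d again to each 2-form coefficient. The only possible 3-form in R^3 is dx ∧ dy ∧ dz, with coefficient
  ∂(coeff of dy∧dz)/∂x - ∂(coeff of dx∧dz)/∂y + ∂(coeff of dx∧dy)/∂z
  = ∂/∂x (-3*x) - ∂/∂y (z) + ∂/∂z (3*x - 3*y + 3*z).
Each of these terms simplifies to sums of mixed partials that cancel in pairs. The result is 0 (by equality of mixed partials for smooth functions — Schwarz / Clairaut).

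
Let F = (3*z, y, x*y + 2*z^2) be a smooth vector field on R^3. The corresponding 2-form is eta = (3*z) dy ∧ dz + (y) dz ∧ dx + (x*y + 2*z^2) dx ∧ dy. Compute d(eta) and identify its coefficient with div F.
d(eta) = (4*z + 1) dx ∧ dy ∧ dz; div F = 4*z + 1

For a 2-form in R^3 of the form above, applying d gives a 3-form with coefficient ∂P/∂x + ∂Q/∂y + ∂R/∂z:
  ∂P/∂x = 0
  ∂Q/∂y = 1
  ∂R/∂z = 4*z
Sum = 4*z + 1, which is exactly div F.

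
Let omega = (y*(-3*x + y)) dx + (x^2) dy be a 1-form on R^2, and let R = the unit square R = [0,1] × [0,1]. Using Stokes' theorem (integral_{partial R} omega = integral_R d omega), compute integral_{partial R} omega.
integral_(partial R) omega = 3/2

Stokes: integral_partial_R omega = integral_R d omega with d omega = (∂Q/∂x - ∂P/∂y) dx ∧ dy.
  ∂Q/∂x = 2*x
  ∂P/∂y = -3*x + 2*y
  integrand = ∂Q/∂x - ∂P/∂y = 5*x - 2*y.
Integrating over R: integral_0^1 integral_0^1 (5*x - 2*y) dx dy = 3/2.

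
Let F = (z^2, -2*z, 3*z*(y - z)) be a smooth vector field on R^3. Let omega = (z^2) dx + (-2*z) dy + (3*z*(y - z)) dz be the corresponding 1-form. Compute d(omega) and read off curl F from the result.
d(omega) = (3*z + 2) dy ∧ dz + (2*z) dz ∧ dx + (0) dx ∧ dy; curl F = (3*z + 2, 2*z, 0)

d omega = sum_{i<j} (∂f_j/∂x_i - ∂f_i/∂x_j) dx_i ∧ dx_j. Under the identification (dy ∧ dz, dz ∧ dx, dx ∧ dy) ↔ (e_x, e_y, e_z), the coefficients are exactly the components of curl F. Compute:
  ∂R/∂y - ∂Q/∂z = (3*z) - (-2) = 3*z + 2
  ∂P/∂z - ∂R/∂x = (2*z) - (0) = 2*z
  ∂Q/∂x - ∂P/∂y = (0) - (0) = 0.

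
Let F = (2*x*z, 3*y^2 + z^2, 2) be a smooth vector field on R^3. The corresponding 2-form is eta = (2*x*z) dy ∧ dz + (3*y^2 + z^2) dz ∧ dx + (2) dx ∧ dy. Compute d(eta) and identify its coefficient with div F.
d(eta) = (6*y + 2*z) dx ∧ dy ∧ dz; div F = 6*y + 2*z

For a 2-form in R^3 of the form above, applying d gives a 3-form with coefficient ∂P/∂x + ∂Q/∂y + ∂R/∂z:
  ∂P/∂x = 2*z
  ∂Q/∂y = 6*y
  ∂R/∂z = 0
Sum = 6*y + 2*z, which is exactly div F.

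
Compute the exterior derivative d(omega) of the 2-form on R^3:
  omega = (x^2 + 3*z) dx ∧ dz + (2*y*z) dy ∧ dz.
d(omega) = 0

For a 2-form omega = sum_{i<j} g_{ij} dx_i ∧ dx_j, the exterior derivative is
  d(omega) = sum_{i<j} d(g_{ij}) ∧ dx_i ∧ dx_j = sum_{i<j, k} (∂g_{ij}/∂x_k) dx_k ∧ dx_i ∧ dx_j.
Expand each term, using dx_k ∧ dx_i ∧ dx_j = sgn(permutation) dx_{(a)} ∧ dx_{(b)} ∧ dx_{(c)} with (a < b < c) sorted:

Collecting like 3-forms: d(omega) = 0.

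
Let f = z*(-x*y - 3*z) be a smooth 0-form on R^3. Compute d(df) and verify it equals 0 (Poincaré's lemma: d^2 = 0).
d(df) = 0

Step 1: df = sum_i (∂f/∂x_i) dx_i = (-y*z) dx + (-x*z) dy + (-x*y - 6*z) dz.
Step 2: Apply d again. Using the 1-form formula, the coefficient of dx ∧ dy in d(df) is ∂^2 f/∂x ∂y - ∂^2 f/∂y ∂x = (-z) - (-z) = 0 (equality of mixed partials for smooth f).
Similarly for dx ∧ dz and dy ∧ dz — all coefficients vanish. So d(df) = 0.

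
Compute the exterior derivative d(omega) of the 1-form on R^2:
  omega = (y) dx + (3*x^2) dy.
d(omega) = (6*x - 1) dx ∧ dy

For a 1-form omega = sum_i f_i dx_i, the exterior derivative is
  d(omega) = sum_{i < j} (∂f_j/∂x_i - ∂f_i/∂x_j) dx_i ∧ dx_j.
  coefficient of dx ∧ dy: ∂f_2/∂x - ∂f_1/∂y = ∂(3*x^2)/∂x - ∂(y)/∂y = 6*x - 1
Assembling: d(omega) = (6*x - 1) dx ∧ dy.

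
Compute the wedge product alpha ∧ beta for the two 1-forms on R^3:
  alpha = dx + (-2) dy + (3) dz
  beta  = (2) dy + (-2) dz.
alpha ∧ beta = (2) dx ∧ dy + (-2) dx ∧ dz + (-2) dy ∧ dz

Distribute the wedge, using dx_i ∧ dx_j = -dx_j ∧ dx_i and dx_i ∧ dx_i = 0. For each pair (i, j) with i < j, the coefficient of dx_i ∧ dx_j in alpha ∧ beta is (alpha_i * beta_j - alpha_j * beta_i). Collecting: alpha ∧ beta = (2) dx ∧ dy + (-2) dx ∧ dz + (-2) dy ∧ dz.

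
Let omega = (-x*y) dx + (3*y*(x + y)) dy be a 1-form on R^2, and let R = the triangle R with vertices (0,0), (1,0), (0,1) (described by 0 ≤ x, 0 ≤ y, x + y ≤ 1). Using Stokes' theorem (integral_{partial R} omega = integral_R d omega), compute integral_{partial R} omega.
integral_(partial R) omega = 2/3

Stokes: integral_partial_R omega = integral_R d omega with d omega = (∂Q/∂x - ∂P/∂y) dx ∧ dy.
  ∂Q/∂x = 3*y
  ∂P/∂y = -x
  integrand = ∂Q/∂x - ∂P/∂y = x + 3*y.
Integrating over R: integral_0^1 integral_0^{1-x} (x + 3*y) dy dx = 2/3.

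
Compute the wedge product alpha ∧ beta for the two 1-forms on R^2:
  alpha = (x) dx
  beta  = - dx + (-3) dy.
alpha ∧ beta = (-3*x) dx ∧ dy

Distribute the wedge, using dx_i ∧ dx_j = -dx_j ∧ dx_i and dx_i ∧ dx_i = 0. For each pair (i, j) with i < j, the coefficient of dx_i ∧ dx_j in alpha ∧ beta is (alpha_i * beta_j - alpha_j * beta_i). Collecting: alpha ∧ beta = (-3*x) dx ∧ dy.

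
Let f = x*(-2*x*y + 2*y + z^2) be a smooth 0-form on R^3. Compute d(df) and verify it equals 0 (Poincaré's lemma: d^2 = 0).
d(df) = 0

Step 1: df = sum_i (∂f/∂x_i) dx_i = (-4*x*y + 2*y + z^2) dx + (2*x*(1 - x)) dy + (2*x*z) dz.
Step 2: Apply d again. Using the 1-form formula, the coefficient of dx ∧ dy in d(df) is ∂^2 f/∂x ∂y - ∂^2 f/∂y ∂x = (2 - 4*x) - (2 - 4*x) = 0 (equality of mixed partials for smooth f).
Similarly for dx ∧ dz and dy ∧ dz — all coefficients vanish. So d(df) = 0.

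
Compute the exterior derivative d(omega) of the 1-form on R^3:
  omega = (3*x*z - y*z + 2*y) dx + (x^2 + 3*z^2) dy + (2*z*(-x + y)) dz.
d(omega) = (2*x + z - 2) dx ∧ dy + (-3*x + y - 2*z) dx ∧ dz + (-4*z) dy ∧ dz

For a 1-form omega = sum_i f_i dx_i, the exterior derivative is
  d(omega) = sum_{i < j} (∂f_j/∂x_i - ∂f_i/∂x_j) dx_i ∧ dx_j.
  coefficient of dx ∧ dy: ∂f_2/∂x - ∂f_1/∂y = ∂(x^2 + 3*z^2)/∂x - ∂(3*x*z - y*z + 2*y)/∂y = 2*x + z - 2
  coefficient of dx ∧ dz: ∂f_3/∂x - ∂f_1/∂z = ∂(2*z*(-x + y))/∂x - ∂(3*x*z - y*z + 2*y)/∂z = -3*x + y - 2*z
  coefficient of dy ∧ dz: ∂f_3/∂y - ∂f_2/∂z = ∂(2*z*(-x + y))/∂y - ∂(x^2 + 3*z^2)/∂z = -4*z
Assembling: d(omega) = (2*x + z - 2) dx ∧ dy + (-3*x + y - 2*z) dx ∧ dz + (-4*z) dy ∧ dz.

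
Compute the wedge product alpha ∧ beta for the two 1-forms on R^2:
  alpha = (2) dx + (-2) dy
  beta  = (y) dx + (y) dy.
alpha ∧ beta = (4*y) dx ∧ dy

Distribute the wedge, using dx_i ∧ dx_j = -dx_j ∧ dx_i and dx_i ∧ dx_i = 0. For each pair (i, j) with i < j, the coefficient of dx_i ∧ dx_j in alpha ∧ beta is (alpha_i * beta_j - alpha_j * beta_i). Collecting: alpha ∧ beta = (4*y) dx ∧ dy.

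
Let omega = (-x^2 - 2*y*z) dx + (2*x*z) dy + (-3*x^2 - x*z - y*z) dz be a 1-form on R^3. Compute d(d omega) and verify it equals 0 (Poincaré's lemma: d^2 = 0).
d(d omega) = 0

Step 1: d omega = sum_{i<j} (∂f_j/∂x_i - ∂f_i/∂x_j) dx_i ∧ dx_j:
  coeff of dx ∧ dy: 4*z
  coeff of dx ∧ dz: -6*x + 2*y - z
  coeff of dy ∧ dz: -2*x - z
Step 2: Apply d again to each 2-form coefficient. The only possible 3-form in R^3 is dx ∧ dy ∧ dz, with coefficient
  ∂(coeff of dy∧dz)/∂x - ∂(coeff of dx∧dz)/∂y + ∂(coeff of dx∧dy)/∂z
  = ∂/∂x (-2*x - z) - ∂/∂y (-6*x + 2*y - z) + ∂/∂z (4*z).
Each of these terms simplifies to sums of mixed partials that cancel in pairs. The result is 0 (by equality of mixed partials for smooth functions — Schwarz / Clairaut).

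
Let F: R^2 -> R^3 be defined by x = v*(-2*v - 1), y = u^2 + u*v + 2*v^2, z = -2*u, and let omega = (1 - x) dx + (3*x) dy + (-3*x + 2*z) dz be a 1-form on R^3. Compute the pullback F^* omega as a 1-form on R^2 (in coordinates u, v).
F^* omega = (-12*u*v^2 - 6*u*v + 8*u - 6*v^3 - 15*v^2 - 6*v) du + (-6*u*v^2 - 3*u*v - 32*v^3 - 18*v^2 - 5*v - 1) dv

Using F^*(f dg) = (f ∘ F) d(g ∘ F), substitute each coordinate x_i by F_i(u, v) in f_i, and replace dx_i by d F_i = (∂F_i/∂u) du + (∂F_i/∂v) dv.
  For the x component: f_1(F) = 2*v^2 + v + 1; d F_1 = (0) du + (-4*v - 1) dv
  For the y component: f_2(F) = 3*v*(-2*v - 1); d F_2 = (2*u + v) du + (u + 4*v) dv
  For the z component: f_3(F) = -4*u + 6*v^2 + 3*v; d F_3 = (-2) du + (0) dv
Combining and collecting du, dv coefficients:
  coeff of du: -12*u*v^2 - 6*u*v + 8*u - 6*v^3 - 15*v^2 - 6*v
  coeff of dv: -6*u*v^2 - 3*u*v - 32*v^3 - 18*v^2 - 5*v - 1
F^* omega = (-12*u*v^2 - 6*u*v + 8*u - 6*v^3 - 15*v^2 - 6*v) du + (-6*u*v^2 - 3*u*v - 32*v^3 - 18*v^2 - 5*v - 1) dv.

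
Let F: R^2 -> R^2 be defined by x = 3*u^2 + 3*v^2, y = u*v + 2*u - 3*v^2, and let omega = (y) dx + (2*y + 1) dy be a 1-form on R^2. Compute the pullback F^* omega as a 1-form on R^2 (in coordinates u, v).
F^* omega = (6*u^2*v + 12*u^2 - 16*u*v^2 + 8*u*v + 8*u - 6*v^3 - 12*v^2 + v + 2) du + (2*u^2*v + 4*u^2 - 12*u*v^2 - 12*u*v + u + 18*v^3 - 6*v) dv

Using F^*(f dg) = (f ∘ F) d(g ∘ F), substitute each coordinate x_i by F_i(u, v) in f_i, and replace dx_i by d F_i = (∂F_i/∂u) du + (∂F_i/∂v) dv.
  For the x component: f_1(F) = u*v + 2*u - 3*v^2; d F_1 = (6*u) du + (6*v) dv
  For the y component: f_2(F) = 2*u*v + 4*u - 6*v^2 + 1; d F_2 = (v + 2) du + (u - 6*v) dv
Combining and collecting du, dv coefficients:
  coeff of du: 6*u^2*v + 12*u^2 - 16*u*v^2 + 8*u*v + 8*u - 6*v^3 - 12*v^2 + v + 2
  coeff of dv: 2*u^2*v + 4*u^2 - 12*u*v^2 - 12*u*v + u + 18*v^3 - 6*v
F^* omega = (6*u^2*v + 12*u^2 - 16*u*v^2 + 8*u*v + 8*u - 6*v^3 - 12*v^2 + v + 2) du + (2*u^2*v + 4*u^2 - 12*u*v^2 - 12*u*v + u + 18*v^3 - 6*v) dv.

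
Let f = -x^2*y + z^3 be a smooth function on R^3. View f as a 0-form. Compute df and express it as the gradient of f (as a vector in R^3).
df = (-2*x*y) dx + (-x^2) dy + (3*z^2) dz; grad f = (-2*x*y, -x^2, 3*z^2)

For a 0-form f, d f = (∂f/∂x) dx + (∂f/∂y) dy + (∂f/∂z) dz. The components of the vector representation are exactly the entries of grad f in Cartesian coordinates:
  ∂f/∂x = -2*x*y
  ∂f/∂y = -x^2
  ∂f/∂z = 3*z^2.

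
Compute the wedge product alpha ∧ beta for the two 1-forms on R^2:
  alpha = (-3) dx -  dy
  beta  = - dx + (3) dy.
alpha ∧ beta = (-10) dx ∧ dy

Distribute the wedge, using dx_i ∧ dx_j = -dx_j ∧ dx_i and dx_i ∧ dx_i = 0. For each pair (i, j) with i < j, the coefficient of dx_i ∧ dx_j in alpha ∧ beta is (alpha_i * beta_j - alpha_j * beta_i). Collecting: alpha ∧ beta = (-10) dx ∧ dy.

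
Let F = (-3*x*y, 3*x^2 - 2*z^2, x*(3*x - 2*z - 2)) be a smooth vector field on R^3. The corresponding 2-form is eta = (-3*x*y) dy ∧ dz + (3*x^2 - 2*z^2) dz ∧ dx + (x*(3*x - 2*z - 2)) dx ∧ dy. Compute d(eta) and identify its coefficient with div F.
d(eta) = (-2*x - 3*y) dx ∧ dy ∧ dz; div F = -2*x - 3*y

For a 2-form in R^3 of the form above, applying d gives a 3-form with coefficient ∂P/∂x + ∂Q/∂y + ∂R/∂z:
  ∂P/∂x = -3*y
  ∂Q/∂y = 0
  ∂R/∂z = -2*x
Sum = -2*x - 3*y, which is exactly div F.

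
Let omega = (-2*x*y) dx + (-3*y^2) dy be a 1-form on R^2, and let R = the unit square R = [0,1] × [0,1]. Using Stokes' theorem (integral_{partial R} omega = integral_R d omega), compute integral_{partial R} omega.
integral_(partial R) omega = 1

Stokes: integral_partial_R omega = integral_R d omega with d omega = (∂Q/∂x - ∂P/∂y) dx ∧ dy.
  ∂Q/∂x = 0
  ∂P/∂y = -2*x
  integrand = ∂Q/∂x - ∂P/∂y = 2*x.
Integrating over R: integral_0^1 integral_0^1 (2*x) dx dy = 1.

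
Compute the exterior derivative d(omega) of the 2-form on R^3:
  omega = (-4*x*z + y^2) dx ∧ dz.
d(omega) = (-2*y) dx ∧ dy ∧ dz

For a 2-form omega = sum_{i<j} g_{ij} dx_i ∧ dx_j, the exterior derivative is
  d(omega) = sum_{i<j} d(g_{ij}) ∧ dx_i ∧ dx_j = sum_{i<j, k} (∂g_{ij}/∂x_k) dx_k ∧ dx_i ∧ dx_j.
Expand each term, using dx_k ∧ dx_i ∧ dx_j = sgn(permutation) dx_{(a)} ∧ dx_{(b)} ∧ dx_{(c)} with (a < b < c) sorted:
  d(-4*x*z + y^2) includes (∂/∂y)(-4*x*z + y^2) dy = (2*y) dy, which multiplied by dx ∧ dz gives (-2*y) dx ∧ dy ∧ dz
Collecting like 3-forms: d(omega) = (-2*y) dx ∧ dy ∧ dz.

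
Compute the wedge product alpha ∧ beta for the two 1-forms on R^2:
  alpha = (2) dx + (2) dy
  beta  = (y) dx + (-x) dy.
alpha ∧ beta = (-2*x - 2*y) dx ∧ dy

Distribute the wedge, using dx_i ∧ dx_j = -dx_j ∧ dx_i and dx_i ∧ dx_i = 0. For each pair (i, j) with i < j, the coefficient of dx_i ∧ dx_j in alpha ∧ beta is (alpha_i * beta_j - alpha_j * beta_i). Collecting: alpha ∧ beta = (-2*x - 2*y) dx ∧ dy.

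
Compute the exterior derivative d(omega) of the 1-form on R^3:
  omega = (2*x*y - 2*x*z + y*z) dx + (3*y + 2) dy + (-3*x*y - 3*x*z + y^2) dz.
d(omega) = (-2*x - z) dx ∧ dy + (2*x - 4*y - 3*z) dx ∧ dz + (-3*x + 2*y) dy ∧ dz

For a 1-form omega = sum_i f_i dx_i, the exterior derivative is
  d(omega) = sum_{i < j} (∂f_j/∂x_i - ∂f_i/∂x_j) dx_i ∧ dx_j.
  coefficient of dx ∧ dy: ∂f_2/∂x - ∂f_1/∂y = ∂(3*y + 2)/∂x - ∂(2*x*y - 2*x*z + y*z)/∂y = -2*x - z
  coefficient of dx ∧ dz: ∂f_3/∂x - ∂f_1/∂z = ∂(-3*x*y - 3*x*z + y^2)/∂x - ∂(2*x*y - 2*x*z + y*z)/∂z = 2*x - 4*y - 3*z
  coefficient of dy ∧ dz: ∂f_3/∂y - ∂f_2/∂z = ∂(-3*x*y - 3*x*z + y^2)/∂y - ∂(3*y + 2)/∂z = -3*x + 2*y
Assembling: d(omega) = (-2*x - z) dx ∧ dy + (2*x - 4*y - 3*z) dx ∧ dz + (-3*x + 2*y) dy ∧ dz.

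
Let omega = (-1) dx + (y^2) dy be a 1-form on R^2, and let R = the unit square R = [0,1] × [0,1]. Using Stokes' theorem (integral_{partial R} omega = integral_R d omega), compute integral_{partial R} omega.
integral_(partial R) omega = 0

Stokes: integral_partial_R omega = integral_R d omega with d omega = (∂Q/∂x - ∂P/∂y) dx ∧ dy.
  ∂Q/∂x = 0
  ∂P/∂y = 0
  integrand = ∂Q/∂x - ∂P/∂y = 0.
Integrating over R: integral_0^1 integral_0^1 (0) dx dy = 0.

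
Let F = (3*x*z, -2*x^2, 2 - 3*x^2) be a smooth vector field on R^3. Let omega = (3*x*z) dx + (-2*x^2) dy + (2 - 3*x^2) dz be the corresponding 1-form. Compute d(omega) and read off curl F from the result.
d(omega) = (0) dy ∧ dz + (9*x) dz ∧ dx + (-4*x) dx ∧ dy; curl F = (0, 9*x, -4*x)

d omega = sum_{i<j} (∂f_j/∂x_i - ∂f_i/∂x_j) dx_i ∧ dx_j. Under the identification (dy ∧ dz, dz ∧ dx, dx ∧ dy) ↔ (e_x, e_y, e_z), the coefficients are exactly the components of curl F. Compute:
  ∂R/∂y - ∂Q/∂z = (0) - (0) = 0
  ∂P/∂z - ∂R/∂x = (3*x) - (-6*x) = 9*x
  ∂Q/∂x - ∂P/∂y = (-4*x) - (0) = -4*x.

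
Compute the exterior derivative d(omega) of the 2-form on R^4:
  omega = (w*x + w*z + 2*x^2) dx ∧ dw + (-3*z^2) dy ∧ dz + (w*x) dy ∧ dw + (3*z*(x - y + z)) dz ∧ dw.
d(omega) = (-w + 3*z) dx ∧ dz ∧ dw + (w) dx ∧ dy ∧ dw + (-3*z) dy ∧ dz ∧ dw

For a 2-form omega = sum_{i<j} g_{ij} dx_i ∧ dx_j, the exterior derivative is
  d(omega) = sum_{i<j} d(g_{ij}) ∧ dx_i ∧ dx_j = sum_{i<j, k} (∂g_{ij}/∂x_k) dx_k ∧ dx_i ∧ dx_j.
Expand each term, using dx_k ∧ dx_i ∧ dx_j = sgn(permutation) dx_{(a)} ∧ dx_{(b)} ∧ dx_{(c)} with (a < b < c) sorted:
  d(w*x + w*z + 2*x^2) includes (∂/∂z)(w*x + w*z + 2*x^2) dz = (w) dz, which multiplied by dx ∧ dw gives (-w) dx ∧ dz ∧ dw
  d(w*x) includes (∂/∂x)(w*x) dx = (w) dx, which multiplied by dy ∧ dw gives (w) dx ∧ dy ∧ dw
  d(3*z*(x - y + z)) includes (∂/∂x)(3*z*(x - y + z)) dx = (3*z) dx, which multiplied by dz ∧ dw gives (3*z) dx ∧ dz ∧ dw
  d(3*z*(x - y + z)) includes (∂/∂y)(3*z*(x - y + z)) dy = (-3*z) dy, which multiplied by dz ∧ dw gives (-3*z) dy ∧ dz ∧ dw
Collecting like 3-forms: d(omega) = (-w + 3*z) dx ∧ dz ∧ dw + (w) dx ∧ dy ∧ dw + (-3*z) dy ∧ dz ∧ dw.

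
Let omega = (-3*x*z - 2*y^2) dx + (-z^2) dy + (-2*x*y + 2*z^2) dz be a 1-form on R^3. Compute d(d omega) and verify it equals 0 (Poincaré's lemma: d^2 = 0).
d(d omega) = 0

Step 1: d omega = sum_{i<j} (∂f_j/∂x_i - ∂f_i/∂x_j) dx_i ∧ dx_j:
  coeff of dx ∧ dy: 4*y
  coeff of dx ∧ dz: 3*x - 2*y
  coeff of dy ∧ dz: -2*x + 2*z
Step 2: Apply d again to each 2-form coefficient. The only possible 3-form in R^3 is dx ∧ dy ∧ dz, with coefficient
  ∂(coeff of dy∧dz)/∂x - ∂(coeff of dx∧dz)/∂y + ∂(coeff of dx∧dy)/∂z
  = ∂/∂x (-2*x + 2*z) - ∂/∂y (3*x - 2*y) + ∂/∂z (4*y).
Each of these terms simplifies to sums of mixed partials that cancel in pairs. The result is 0 (by equality of mixed partials for smooth functions — Schwarz / Clairaut).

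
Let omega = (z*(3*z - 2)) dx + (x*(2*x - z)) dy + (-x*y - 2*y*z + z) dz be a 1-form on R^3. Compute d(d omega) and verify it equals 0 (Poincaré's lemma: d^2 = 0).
d(d omega) = 0

Step 1: d omega = sum_{i<j} (∂f_j/∂x_i - ∂f_i/∂x_j) dx_i ∧ dx_j:
  coeff of dx ∧ dy: 4*x - z
  coeff of dx ∧ dz: -y - 6*z + 2
  coeff of dy ∧ dz: -2*z
Step 2: Apply d again to each 2-form coefficient. The only possible 3-form in R^3 is dx ∧ dy ∧ dz, with coefficient
  ∂(coeff of dy∧dz)/∂x - ∂(coeff of dx∧dz)/∂y + ∂(coeff of dx∧dy)/∂z
  = ∂/∂x (-2*z) - ∂/∂y (-y - 6*z + 2) + ∂/∂z (4*x - z).
Each of these terms simplifies to sums of mixed partials that cancel in pairs. The result is 0 (by equality of mixed partials for smooth functions — Schwarz / Clairaut).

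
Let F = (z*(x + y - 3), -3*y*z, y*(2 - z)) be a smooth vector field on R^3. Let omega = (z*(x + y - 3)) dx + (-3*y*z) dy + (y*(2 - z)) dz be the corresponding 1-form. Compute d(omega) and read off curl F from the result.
d(omega) = (3*y - z + 2) dy ∧ dz + (x + y - 3) dz ∧ dx + (-z) dx ∧ dy; curl F = (3*y - z + 2, x + y - 3, -z)

d omega = sum_{i<j} (∂f_j/∂x_i - ∂f_i/∂x_j) dx_i ∧ dx_j. Under the identification (dy ∧ dz, dz ∧ dx, dx ∧ dy) ↔ (e_x, e_y, e_z), the coefficients are exactly the components of curl F. Compute:
  ∂R/∂y - ∂Q/∂z = (2 - z) - (-3*y) = 3*y - z + 2
  ∂P/∂z - ∂R/∂x = (x + y - 3) - (0) = x + y - 3
  ∂Q/∂x - ∂P/∂y = (0) - (z) = -z.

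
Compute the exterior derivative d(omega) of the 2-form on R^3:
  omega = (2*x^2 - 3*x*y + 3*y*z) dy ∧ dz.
d(omega) = (4*x - 3*y) dx ∧ dy ∧ dz

For a 2-form omega = sum_{i<j} g_{ij} dx_i ∧ dx_j, the exterior derivative is
  d(omega) = sum_{i<j} d(g_{ij}) ∧ dx_i ∧ dx_j = sum_{i<j, k} (∂g_{ij}/∂x_k) dx_k ∧ dx_i ∧ dx_j.
Expand each term, using dx_k ∧ dx_i ∧ dx_j = sgn(permutation) dx_{(a)} ∧ dx_{(b)} ∧ dx_{(c)} with (a < b < c) sorted:
  d(2*x^2 - 3*x*y + 3*y*z) includes (∂/∂x)(2*x^2 - 3*x*y + 3*y*z) dx = (4*x - 3*y) dx, which multiplied by dy ∧ dz gives (4*x - 3*y) dx ∧ dy ∧ dz
Collecting like 3-forms: d(omega) = (4*x - 3*y) dx ∧ dy ∧ dz.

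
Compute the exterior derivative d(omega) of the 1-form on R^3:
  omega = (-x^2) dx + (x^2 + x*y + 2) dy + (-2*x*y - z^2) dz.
d(omega) = (2*x + y) dx ∧ dy + (-2*y) dx ∧ dz + (-2*x) dy ∧ dz

For a 1-form omega = sum_i f_i dx_i, the exterior derivative is
  d(omega) = sum_{i < j} (∂f_j/∂x_i - ∂f_i/∂x_j) dx_i ∧ dx_j.
  coefficient of dx ∧ dy: ∂f_2/∂x - ∂f_1/∂y = ∂(x^2 + x*y + 2)/∂x - ∂(-x^2)/∂y = 2*x + y
  coefficient of dx ∧ dz: ∂f_3/∂x - ∂f_1/∂z = ∂(-2*x*y - z^2)/∂x - ∂(-x^2)/∂z = -2*y
  coefficient of dy ∧ dz: ∂f_3/∂y - ∂f_2/∂z = ∂(-2*x*y - z^2)/∂y - ∂(x^2 + x*y + 2)/∂z = -2*x
Assembling: d(omega) = (2*x + y) dx ∧ dy + (-2*y) dx ∧ dz + (-2*x) dy ∧ dz.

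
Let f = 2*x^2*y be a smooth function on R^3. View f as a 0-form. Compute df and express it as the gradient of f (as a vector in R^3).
df = (4*x*y) dx + (2*x^2) dy + (0) dz; grad f = (4*x*y, 2*x^2, 0)

For a 0-form f, d f = (∂f/∂x) dx + (∂f/∂y) dy + (∂f/∂z) dz. The components of the vector representation are exactly the entries of grad f in Cartesian coordinates:
  ∂f/∂x = 4*x*y
  ∂f/∂y = 2*x^2
  ∂f/∂z = 0.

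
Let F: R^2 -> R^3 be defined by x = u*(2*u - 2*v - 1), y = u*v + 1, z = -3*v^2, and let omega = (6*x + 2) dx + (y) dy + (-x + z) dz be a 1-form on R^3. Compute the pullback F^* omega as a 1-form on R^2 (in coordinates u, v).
F^* omega = (48*u^3 - 72*u^2*v - 36*u^2 + 25*u*v^2 + 24*u*v + 14*u - 3*v - 2) du + (-24*u^3 + 37*u^2*v + 12*u^2 - 12*u*v^2 - 6*u*v - 3*u + 18*v^3) dv

Using F^*(f dg) = (f ∘ F) d(g ∘ F), substitute each coordinate x_i by F_i(u, v) in f_i, and replace dx_i by d F_i = (∂F_i/∂u) du + (∂F_i/∂v) dv.
  For the x component: f_1(F) = 12*u^2 - 12*u*v - 6*u + 2; d F_1 = (4*u - 2*v - 1) du + (-2*u) dv
  For the y component: f_2(F) = u*v + 1; d F_2 = (v) du + (u) dv
  For the z component: f_3(F) = -2*u^2 + 2*u*v + u - 3*v^2; d F_3 = (0) du + (-6*v) dv
Combining and collecting du, dv coefficients:
  coeff of du: 48*u^3 - 72*u^2*v - 36*u^2 + 25*u*v^2 + 24*u*v + 14*u - 3*v - 2
  coeff of dv: -24*u^3 + 37*u^2*v + 12*u^2 - 12*u*v^2 - 6*u*v - 3*u + 18*v^3
F^* omega = (48*u^3 - 72*u^2*v - 36*u^2 + 25*u*v^2 + 24*u*v + 14*u - 3*v - 2) du + (-24*u^3 + 37*u^2*v + 12*u^2 - 12*u*v^2 - 6*u*v - 3*u + 18*v^3) dv.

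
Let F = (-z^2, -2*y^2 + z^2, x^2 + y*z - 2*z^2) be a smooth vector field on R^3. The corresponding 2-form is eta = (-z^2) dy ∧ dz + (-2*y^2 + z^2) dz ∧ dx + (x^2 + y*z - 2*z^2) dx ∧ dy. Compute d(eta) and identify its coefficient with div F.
d(eta) = (-3*y - 4*z) dx ∧ dy ∧ dz; div F = -3*y - 4*z

For a 2-form in R^3 of the form above, applying d gives a 3-form with coefficient ∂P/∂x + ∂Q/∂y + ∂R/∂z:
  ∂P/∂x = 0
  ∂Q/∂y = -4*y
  ∂R/∂z = y - 4*z
Sum = -3*y - 4*z, which is exactly div F.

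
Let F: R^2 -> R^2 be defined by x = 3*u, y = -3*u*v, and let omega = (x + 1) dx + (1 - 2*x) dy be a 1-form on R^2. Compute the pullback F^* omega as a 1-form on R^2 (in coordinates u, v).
F^* omega = (18*u*v + 9*u - 3*v + 3) du + (3*u*(6*u - 1)) dv

Using F^*(f dg) = (f ∘ F) d(g ∘ F), substitute each coordinate x_i by F_i(u, v) in f_i, and replace dx_i by d F_i = (∂F_i/∂u) du + (∂F_i/∂v) dv.
  For the x component: f_1(F) = 3*u + 1; d F_1 = (3) du + (0) dv
  For the y component: f_2(F) = 1 - 6*u; d F_2 = (-3*v) du + (-3*u) dv
Combining and collecting du, dv coefficients:
  coeff of du: 18*u*v + 9*u - 3*v + 3
  coeff of dv: 3*u*(6*u - 1)
F^* omega = (18*u*v + 9*u - 3*v + 3) du + (3*u*(6*u - 1)) dv.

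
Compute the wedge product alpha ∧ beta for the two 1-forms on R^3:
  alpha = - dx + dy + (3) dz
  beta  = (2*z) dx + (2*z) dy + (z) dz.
alpha ∧ beta = (-4*z) dx ∧ dy + (-7*z) dx ∧ dz + (-5*z) dy ∧ dz

Distribute the wedge, using dx_i ∧ dx_j = -dx_j ∧ dx_i and dx_i ∧ dx_i = 0. For each pair (i, j) with i < j, the coefficient of dx_i ∧ dx_j in alpha ∧ beta is (alpha_i * beta_j - alpha_j * beta_i). Collecting: alpha ∧ beta = (-4*z) dx ∧ dy + (-7*z) dx ∧ dz + (-5*z) dy ∧ dz.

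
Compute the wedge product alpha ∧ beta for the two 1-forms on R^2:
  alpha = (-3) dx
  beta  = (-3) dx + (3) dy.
alpha ∧ beta = (-9) dx ∧ dy

Distribute the wedge, using dx_i ∧ dx_j = -dx_j ∧ dx_i and dx_i ∧ dx_i = 0. For each pair (i, j) with i < j, the coefficient of dx_i ∧ dx_j in alpha ∧ beta is (alpha_i * beta_j - alpha_j * beta_i). Collecting: alpha ∧ beta = (-9) dx ∧ dy.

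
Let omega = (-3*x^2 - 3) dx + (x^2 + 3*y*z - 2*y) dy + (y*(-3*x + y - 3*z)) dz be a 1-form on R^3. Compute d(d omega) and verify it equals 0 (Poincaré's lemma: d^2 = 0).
d(d omega) = 0

Step 1: d omega = sum_{i<j} (∂f_j/∂x_i - ∂f_i/∂x_j) dx_i ∧ dx_j:
  coeff of dx ∧ dy: 2*x
  coeff of dx ∧ dz: -3*y
  coeff of dy ∧ dz: -3*x - y - 3*z
Step 2: Apply d again to each 2-form coefficient. The only possible 3-form in R^3 is dx ∧ dy ∧ dz, with coefficient
  ∂(coeff of dy∧dz)/∂x - ∂(coeff of dx∧dz)/∂y + ∂(coeff of dx∧dy)/∂z
  = ∂/∂x (-3*x - y - 3*z) - ∂/∂y (-3*y) + ∂/∂z (2*x).
Each of these terms simplifies to sums of mixed partials that cancel in pairs. The result is 0 (by equality of mixed partials for smooth functions — Schwarz / Clairaut).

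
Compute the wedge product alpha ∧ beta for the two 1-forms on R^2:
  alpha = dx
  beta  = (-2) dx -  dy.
alpha ∧ beta = (-1) dx ∧ dy

Distribute the wedge, using dx_i ∧ dx_j = -dx_j ∧ dx_i and dx_i ∧ dx_i = 0. For each pair (i, j) with i < j, the coefficient of dx_i ∧ dx_j in alpha ∧ beta is (alpha_i * beta_j - alpha_j * beta_i). Collecting: alpha ∧ beta = (-1) dx ∧ dy.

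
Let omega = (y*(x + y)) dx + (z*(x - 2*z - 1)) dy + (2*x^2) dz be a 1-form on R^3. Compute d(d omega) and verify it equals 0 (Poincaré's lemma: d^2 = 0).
d(d omega) = 0

Step 1: d omega = sum_{i<j} (∂f_j/∂x_i - ∂f_i/∂x_j) dx_i ∧ dx_j:
  coeff of dx ∧ dy: -x - 2*y + z
  coeff of dx ∧ dz: 4*x
  coeff of dy ∧ dz: -x + 4*z + 1
Step 2: Apply d again to each 2-form coefficient. The only possible 3-form in R^3 is dx ∧ dy ∧ dz, with coefficient
  ∂(coeff of dy∧dz)/∂x - ∂(coeff of dx∧dz)/∂y + ∂(coeff of dx∧dy)/∂z
  = ∂/∂x (-x + 4*z + 1) - ∂/∂y (4*x) + ∂/∂z (-x - 2*y + z).
Each of these terms simplifies to sums of mixed partials that cancel in pairs. The result is 0 (by equality of mixed partials for smooth functions — Schwarz / Clairaut).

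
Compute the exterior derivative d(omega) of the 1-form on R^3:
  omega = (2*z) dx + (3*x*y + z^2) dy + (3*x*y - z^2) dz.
d(omega) = (3*y) dx ∧ dy + (3*y - 2) dx ∧ dz + (3*x - 2*z) dy ∧ dz

For a 1-form omega = sum_i f_i dx_i, the exterior derivative is
  d(omega) = sum_{i < j} (∂f_j/∂x_i - ∂f_i/∂x_j) dx_i ∧ dx_j.
  coefficient of dx ∧ dy: ∂f_2/∂x - ∂f_1/∂y = ∂(3*x*y + z^2)/∂x - ∂(2*z)/∂y = 3*y
  coefficient of dx ∧ dz: ∂f_3/∂x - ∂f_1/∂z = ∂(3*x*y - z^2)/∂x - ∂(2*z)/∂z = 3*y - 2
  coefficient of dy ∧ dz: ∂f_3/∂y - ∂f_2/∂z = ∂(3*x*y - z^2)/∂y - ∂(3*x*y + z^2)/∂z = 3*x - 2*z
Assembling: d(omega) = (3*y) dx ∧ dy + (3*y - 2) dx ∧ dz + (3*x - 2*z) dy ∧ dz.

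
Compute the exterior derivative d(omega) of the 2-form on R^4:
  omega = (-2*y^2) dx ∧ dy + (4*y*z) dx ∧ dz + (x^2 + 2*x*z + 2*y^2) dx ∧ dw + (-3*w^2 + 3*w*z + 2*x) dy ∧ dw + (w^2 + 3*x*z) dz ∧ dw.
d(omega) = (-4*z) dx ∧ dy ∧ dz + (2 - 4*y) dx ∧ dy ∧ dw + (-2*x + 3*z) dx ∧ dz ∧ dw + (-3*w) dy ∧ dz ∧ dw

For a 2-form omega = sum_{i<j} g_{ij} dx_i ∧ dx_j, the exterior derivative is
  d(omega) = sum_{i<j} d(g_{ij}) ∧ dx_i ∧ dx_j = sum_{i<j, k} (∂g_{ij}/∂x_k) dx_k ∧ dx_i ∧ dx_j.
Expand each term, using dx_k ∧ dx_i ∧ dx_j = sgn(permutation) dx_{(a)} ∧ dx_{(b)} ∧ dx_{(c)} with (a < b < c) sorted:
  d(4*y*z) includes (∂/∂y)(4*y*z) dy = (4*z) dy, which multiplied by dx ∧ dz gives (-4*z) dx ∧ dy ∧ dz
  d(x^2 + 2*x*z + 2*y^2) includes (∂/∂y)(x^2 + 2*x*z + 2*y^2) dy = (4*y) dy, which multiplied by dx ∧ dw gives (-4*y) dx ∧ dy ∧ dw
  d(x^2 + 2*x*z + 2*y^2) includes (∂/∂z)(x^2 + 2*x*z + 2*y^2) dz = (2*x) dz, which multiplied by dx ∧ dw gives (-2*x) dx ∧ dz ∧ dw
  d(-3*w^2 + 3*w*z + 2*x) includes (∂/∂x)(-3*w^2 + 3*w*z + 2*x) dx = (2) dx, which multiplied by dy ∧ dw gives (2) dx ∧ dy ∧ dw
  d(-3*w^2 + 3*w*z + 2*x) includes (∂/∂z)(-3*w^2 + 3*w*z + 2*x) dz = (3*w) dz, which multiplied by dy ∧ dw gives (-3*w) dy ∧ dz ∧ dw
  d(w^2 + 3*x*z) includes (∂/∂x)(w^2 + 3*x*z) dx = (3*z) dx, which multiplied by dz ∧ dw gives (3*z) dx ∧ dz ∧ dw
Collecting like 3-forms: d(omega) = (-4*z) dx ∧ dy ∧ dz + (2 - 4*y) dx ∧ dy ∧ dw + (-2*x + 3*z) dx ∧ dz ∧ dw + (-3*w) dy ∧ dz ∧ dw.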